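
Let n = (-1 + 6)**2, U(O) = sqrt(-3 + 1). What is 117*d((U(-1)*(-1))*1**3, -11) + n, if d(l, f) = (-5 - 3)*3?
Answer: -2783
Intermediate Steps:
U(O) = I*sqrt(2) (U(O) = sqrt(-2) = I*sqrt(2))
d(l, f) = -24 (d(l, f) = -8*3 = -24)
n = 25 (n = 5**2 = 25)
117*d((U(-1)*(-1))*1**3, -11) + n = 117*(-24) + 25 = -2808 + 25 = -2783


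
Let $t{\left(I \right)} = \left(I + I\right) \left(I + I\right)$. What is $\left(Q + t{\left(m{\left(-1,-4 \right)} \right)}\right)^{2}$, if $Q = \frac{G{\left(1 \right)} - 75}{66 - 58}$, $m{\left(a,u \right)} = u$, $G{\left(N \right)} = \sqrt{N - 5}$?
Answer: $\frac{190965}{64} + \frac{437 i}{16} \approx 2983.8 + 27.313 i$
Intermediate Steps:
$G{\left(N \right)} = \sqrt{-5 + N}$
$Q = - \frac{75}{8} + \frac{i}{4}$ ($Q = \frac{\sqrt{-5 + 1} - 75}{66 - 58} = \frac{\sqrt{-4} - 75}{8} = \left(2 i - 75\right) \frac{1}{8} = \left(-75 + 2 i\right) \frac{1}{8} = - \frac{75}{8} + \frac{i}{4} \approx -9.375 + 0.25 i$)
$t{\left(I \right)} = 4 I^{2}$ ($t{\left(I \right)} = 2 I 2 I = 4 I^{2}$)
$\left(Q + t{\left(m{\left(-1,-4 \right)} \right)}\right)^{2} = \left(\left(- \frac{75}{8} + \frac{i}{4}\right) + 4 \left(-4\right)^{2}\right)^{2} = \left(\left(- \frac{75}{8} + \frac{i}{4}\right) + 4 \cdot 16\right)^{2} = \left(\left(- \frac{75}{8} + \frac{i}{4}\right) + 64\right)^{2} = \left(\frac{437}{8} + \frac{i}{4}\right)^{2}$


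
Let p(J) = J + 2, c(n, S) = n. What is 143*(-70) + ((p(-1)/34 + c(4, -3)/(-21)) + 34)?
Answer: -7122979/714 ≈ -9976.2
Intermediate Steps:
p(J) = 2 + J
143*(-70) + ((p(-1)/34 + c(4, -3)/(-21)) + 34) = 143*(-70) + (((2 - 1)/34 + 4/(-21)) + 34) = -10010 + ((1*(1/34) + 4*(-1/21)) + 34) = -10010 + ((1/34 - 4/21) + 34) = -10010 + (-115/714 + 34) = -10010 + 24161/714 = -7122979/714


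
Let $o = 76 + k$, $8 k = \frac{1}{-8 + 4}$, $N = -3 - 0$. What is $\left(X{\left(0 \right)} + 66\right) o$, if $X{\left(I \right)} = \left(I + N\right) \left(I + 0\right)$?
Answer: $\frac{80223}{16} \approx 5013.9$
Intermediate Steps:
$N = -3$ ($N = -3 + 0 = -3$)
$k = - \frac{1}{32}$ ($k = \frac{1}{8 \left(-8 + 4\right)} = \frac{1}{8 \left(-4\right)} = \frac{1}{8} \left(- \frac{1}{4}\right) = - \frac{1}{32} \approx -0.03125$)
$X{\left(I \right)} = I \left(-3 + I\right)$ ($X{\left(I \right)} = \left(I - 3\right) \left(I + 0\right) = \left(-3 + I\right) I = I \left(-3 + I\right)$)
$o = \frac{2431}{32}$ ($o = 76 - \frac{1}{32} = \frac{2431}{32} \approx 75.969$)
$\left(X{\left(0 \right)} + 66\right) o = \left(0 \left(-3 + 0\right) + 66\right) \frac{2431}{32} = \left(0 \left(-3\right) + 66\right) \frac{2431}{32} = \left(0 + 66\right) \frac{2431}{32} = 66 \cdot \frac{2431}{32} = \frac{80223}{16}$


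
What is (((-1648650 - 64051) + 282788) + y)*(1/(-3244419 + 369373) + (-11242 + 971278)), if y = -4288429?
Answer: -7891734149921788005/1437523 ≈ -5.4898e+12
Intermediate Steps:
(((-1648650 - 64051) + 282788) + y)*(1/(-3244419 + 369373) + (-11242 + 971278)) = (((-1648650 - 64051) + 282788) - 4288429)*(1/(-3244419 + 369373) + (-11242 + 971278)) = ((-1712701 + 282788) - 4288429)*(1/(-2875046) + 960036) = (-1429913 - 4288429)*(-1/2875046 + 960036) = -5718342*2760147661655/2875046 = -7891734149921788005/1437523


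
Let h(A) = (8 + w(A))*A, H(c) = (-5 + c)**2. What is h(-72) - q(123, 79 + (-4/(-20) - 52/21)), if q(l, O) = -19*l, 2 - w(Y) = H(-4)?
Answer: 7449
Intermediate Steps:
w(Y) = -79 (w(Y) = 2 - (-5 - 4)**2 = 2 - 1*(-9)**2 = 2 - 1*81 = 2 - 81 = -79)
h(A) = -71*A (h(A) = (8 - 79)*A = -71*A)
h(-72) - q(123, 79 + (-4/(-20) - 52/21)) = -71*(-72) - (-19)*123 = 5112 - 1*(-2337) = 5112 + 2337 = 7449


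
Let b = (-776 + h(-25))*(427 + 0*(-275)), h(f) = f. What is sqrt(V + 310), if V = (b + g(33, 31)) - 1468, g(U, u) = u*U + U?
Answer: I*sqrt(342129) ≈ 584.92*I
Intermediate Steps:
g(U, u) = U + U*u (g(U, u) = U*u + U = U + U*u)
b = -342027 (b = (-776 - 25)*(427 + 0*(-275)) = -801*(427 + 0) = -801*427 = -342027)
V = -342439 (V = (-342027 + 33*(1 + 31)) - 1468 = (-342027 + 33*32) - 1468 = (-342027 + 1056) - 1468 = -340971 - 1468 = -342439)
sqrt(V + 310) = sqrt(-342439 + 310) = sqrt(-342129) = I*sqrt(342129)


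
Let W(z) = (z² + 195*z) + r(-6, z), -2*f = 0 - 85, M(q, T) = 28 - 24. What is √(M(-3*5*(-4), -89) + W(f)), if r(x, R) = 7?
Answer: 9*√499/2 ≈ 100.52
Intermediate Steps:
M(q, T) = 4
f = 85/2 (f = -(0 - 85)/2 = -½*(-85) = 85/2 ≈ 42.500)
W(z) = 7 + z² + 195*z (W(z) = (z² + 195*z) + 7 = 7 + z² + 195*z)
√(M(-3*5*(-4), -89) + W(f)) = √(4 + (7 + (85/2)² + 195*(85/2))) = √(4 + (7 + 7225/4 + 16575/2)) = √(4 + 40403/4) = √(40419/4) = 9*√499/2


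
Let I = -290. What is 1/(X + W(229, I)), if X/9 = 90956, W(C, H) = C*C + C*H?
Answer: 1/804635 ≈ 1.2428e-6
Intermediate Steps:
W(C, H) = C² + C*H
X = 818604 (X = 9*90956 = 818604)
1/(X + W(229, I)) = 1/(818604 + 229*(229 - 290)) = 1/(818604 + 229*(-61)) = 1/(818604 - 13969) = 1/804635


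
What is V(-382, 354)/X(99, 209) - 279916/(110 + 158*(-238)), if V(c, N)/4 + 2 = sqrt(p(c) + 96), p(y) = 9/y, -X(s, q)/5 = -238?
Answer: 83200022/11154465 + 11*sqrt(115746)/113645 ≈ 7.4918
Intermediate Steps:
X(s, q) = 1190 (X(s, q) = -5*(-238) = 1190)
V(c, N) = -8 + 4*sqrt(96 + 9/c) (V(c, N) = -8 + 4*sqrt(9/c + 96) = -8 + 4*sqrt(96 + 9/c))
V(-382, 354)/X(99, 209) - 279916/(110 + 158*(-238)) = (-8 + 4*sqrt(96 + 9/(-382)))/1190 - 279916/(110 + 158*(-238)) = (-8 + 4*sqrt(96 + 9*(-1/382)))*(1/1190) - 279916/(110 - 37604) = (-8 + 4*sqrt(96 - 9/382))*(1/1190) - 279916/(-37494) = (-8 + 4*sqrt(36663/382))*(1/1190) - 279916*(-1/37494) = (-8 + 4*(11*sqrt(115746)/382))*(1/1190) + 139958/18747 = (-8 + 22*sqrt(115746)/191)*(1/1190) + 139958/18747 = (-4/595 + 11*sqrt(115746)/113645) + 139958/18747 = 83200022/11154465 + 11*sqrt(115746)/113645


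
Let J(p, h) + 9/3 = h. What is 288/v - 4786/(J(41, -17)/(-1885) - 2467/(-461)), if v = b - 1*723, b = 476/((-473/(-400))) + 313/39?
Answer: -1199753327860438/1342763190349 ≈ -893.50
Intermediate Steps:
J(p, h) = -3 + h
b = 7573649/18447 (b = 476/((-473*(-1/400))) + 313*(1/39) = 476/(473/400) + 313/39 = 476*(400/473) + 313/39 = 190400/473 + 313/39 = 7573649/18447 ≈ 410.56)
v = -5763532/18447 (v = 7573649/18447 - 1*723 = 7573649/18447 - 723 = -5763532/18447 ≈ -312.44)
288/v - 4786/(J(41, -17)/(-1885) - 2467/(-461)) = 288/(-5763532/18447) - 4786/((-3 - 17)/(-1885) - 2467/(-461)) = 288*(-18447/5763532) - 4786/(-20*(-1/1885) - 2467*(-1/461)) = -1328184/1440883 - 4786/(4/377 + 2467/461) = -1328184/1440883 - 4786/931903/173797 = -1328184/1440883 - 4786*173797/931903 = -1328184/1440883 - 831792442/931903 = -1199753327860438/1342763190349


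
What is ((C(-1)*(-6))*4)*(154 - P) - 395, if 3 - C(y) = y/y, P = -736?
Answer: -43115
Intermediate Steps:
C(y) = 2 (C(y) = 3 - y/y = 3 - 1*1 = 3 - 1 = 2)
((C(-1)*(-6))*4)*(154 - P) - 395 = ((2*(-6))*4)*(154 - 1*(-736)) - 395 = (-12*4)*(154 + 736) - 395 = -48*890 - 395 = -42720 - 395 = -43115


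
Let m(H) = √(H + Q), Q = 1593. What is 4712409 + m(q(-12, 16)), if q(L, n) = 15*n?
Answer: 4712409 + √1833 ≈ 4.7124e+6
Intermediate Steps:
m(H) = √(1593 + H) (m(H) = √(H + 1593) = √(1593 + H))
4712409 + m(q(-12, 16)) = 4712409 + √(1593 + 15*16) = 4712409 + √(1593 + 240) = 4712409 + √1833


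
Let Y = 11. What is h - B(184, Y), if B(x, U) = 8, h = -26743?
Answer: -26751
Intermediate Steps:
h - B(184, Y) = -26743 - 1*8 = -26743 - 8 = -26751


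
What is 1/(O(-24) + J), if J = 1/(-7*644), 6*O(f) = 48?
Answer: 4508/36063 ≈ 0.12500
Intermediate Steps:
O(f) = 8 (O(f) = (1/6)*48 = 8)
J = -1/4508 (J = 1/(-4508) = -1/4508 ≈ -0.00022183)
1/(O(-24) + J) = 1/(8 - 1/4508) = 1/(36063/4508) = 4508/36063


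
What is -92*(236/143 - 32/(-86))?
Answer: -1144112/6149 ≈ -186.06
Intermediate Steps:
-92*(236/143 - 32/(-86)) = -92*(236*(1/143) - 32*(-1/86)) = -92*(236/143 + 16/43) = -92*12436/6149 = -1144112/6149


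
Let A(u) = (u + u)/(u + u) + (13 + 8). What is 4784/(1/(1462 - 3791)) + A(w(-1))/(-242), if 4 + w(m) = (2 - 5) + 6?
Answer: -122561297/11 ≈ -1.1142e+7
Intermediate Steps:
w(m) = -1 (w(m) = -4 + ((2 - 5) + 6) = -4 + (-3 + 6) = -4 + 3 = -1)
A(u) = 22 (A(u) = (2*u)/((2*u)) + 21 = (2*u)*(1/(2*u)) + 21 = 1 + 21 = 22)
4784/(1/(1462 - 3791)) + A(w(-1))/(-242) = 4784/(1/(1462 - 3791)) + 22/(-242) = 4784/(1/(-2329)) + 22*(-1/242) = 4784/(-1/2329) - 1/11 = 4784*(-2329) - 1/11 = -11141936 - 1/11 = -122561297/11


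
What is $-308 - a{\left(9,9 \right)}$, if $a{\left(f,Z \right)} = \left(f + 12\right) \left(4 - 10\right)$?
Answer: $-182$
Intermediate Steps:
$a{\left(f,Z \right)} = -72 - 6 f$ ($a{\left(f,Z \right)} = \left(12 + f\right) \left(-6\right) = -72 - 6 f$)
$-308 - a{\left(9,9 \right)} = -308 - \left(-72 - 54\right) = -308 - -126 = -308 + 126 = -182$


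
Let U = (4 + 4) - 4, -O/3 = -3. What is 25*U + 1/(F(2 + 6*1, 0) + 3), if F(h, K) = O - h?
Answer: 401/4 ≈ 100.25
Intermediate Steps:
O = 9 (O = -3*(-3) = 9)
F(h, K) = 9 - h
U = 4 (U = 8 - 4 = 4)
25*U + 1/(F(2 + 6*1, 0) + 3) = 25*4 + 1/((9 - (2 + 6*1)) + 3) = 100 + 1/((9 - (2 + 6)) + 3) = 100 + 1/((9 - 1*8) + 3) = 100 + 1/((9 - 8) + 3) = 100 + 1/(1 + 3) = 100 + 1/4 = 401/4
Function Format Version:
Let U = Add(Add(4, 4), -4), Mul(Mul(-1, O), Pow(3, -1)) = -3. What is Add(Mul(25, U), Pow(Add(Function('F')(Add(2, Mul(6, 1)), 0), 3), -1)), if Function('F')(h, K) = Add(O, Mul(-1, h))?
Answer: Rational(401, 4) ≈ 100.25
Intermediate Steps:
O = 9 (O = Mul(-3, -3) = 9)
Function('F')(h, K) = Add(9, Mul(-1, h))
U = 4 (U = Add(8, -4) = 4)
Add(Mul(25, U), Pow(Add(Function('F')(Add(2, Mul(6, 1)), 0), 3), -1)) = Add(Mul(25, 4), Pow(Add(Add(9, Mul(-1, Add(2, Mul(6, 1)))), 3), -1)) = Add(100, Pow(Add(Add(9, Mul(-1, Add(2, 6))), 3), -1)) = Add(100, Pow(Add(Add(9, Mul(-1, 8)), 3), -1)) = Add(100, Pow(Add(Add(9, -8), 3), -1)) = Add(100, Pow(Add(1, 3), -1)) = Add(100, Pow(4, -1)) = Add(100, Rational(1, 4)) = Rational(401, 4)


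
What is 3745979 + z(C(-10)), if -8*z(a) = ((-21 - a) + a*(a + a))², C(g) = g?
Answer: 29932111/8 ≈ 3.7415e+6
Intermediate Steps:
z(a) = -(-21 - a + 2*a²)²/8 (z(a) = -((-21 - a) + a*(a + a))²/8 = -((-21 - a) + a*(2*a))²/8 = -((-21 - a) + 2*a²)²/8 = -(-21 - a + 2*a²)²/8)
3745979 + z(C(-10)) = 3745979 - (21 - 10 - 2*(-10)²)²/8 = 3745979 - (21 - 10 - 2*100)²/8 = 3745979 - (21 - 10 - 200)²/8 = 3745979 - ⅛*(-189)² = 3745979 - ⅛*35721 = 3745979 - 35721/8 = 29932111/8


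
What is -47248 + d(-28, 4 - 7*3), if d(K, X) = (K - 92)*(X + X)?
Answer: -43168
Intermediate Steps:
d(K, X) = 2*X*(-92 + K) (d(K, X) = (-92 + K)*(2*X) = 2*X*(-92 + K))
-47248 + d(-28, 4 - 7*3) = -47248 + 2*(4 - 7*3)*(-92 - 28) = -47248 + 2*(4 - 21)*(-120) = -47248 + 2*(-17)*(-120) = -47248 + 4080 = -43168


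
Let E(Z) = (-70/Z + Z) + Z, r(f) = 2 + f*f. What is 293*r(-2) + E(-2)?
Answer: 1789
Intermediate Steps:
r(f) = 2 + f**2
E(Z) = -70/Z + 2*Z (E(Z) = (Z - 70/Z) + Z = -70/Z + 2*Z)
293*r(-2) + E(-2) = 293*(2 + (-2)**2) + (-70/(-2) + 2*(-2)) = 293*(2 + 4) + (-70*(-1/2) - 4) = 293*6 + (35 - 4) = 1758 + 31 = 1789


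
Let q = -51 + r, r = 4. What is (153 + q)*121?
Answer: 12826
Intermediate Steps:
q = -47 (q = -51 + 4 = -47)
(153 + q)*121 = (153 - 47)*121 = 106*121 = 12826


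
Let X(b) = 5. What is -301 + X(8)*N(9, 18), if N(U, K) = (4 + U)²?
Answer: 544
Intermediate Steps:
-301 + X(8)*N(9, 18) = -301 + 5*(4 + 9)² = -301 + 5*13² = -301 + 5*169 = -301 + 845 = 544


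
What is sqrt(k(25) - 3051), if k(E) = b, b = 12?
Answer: I*sqrt(3039) ≈ 55.127*I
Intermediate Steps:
k(E) = 12
sqrt(k(25) - 3051) = sqrt(12 - 3051) = sqrt(-3039) = I*sqrt(3039)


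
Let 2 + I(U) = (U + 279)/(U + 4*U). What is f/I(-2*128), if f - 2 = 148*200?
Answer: -924160/63 ≈ -14669.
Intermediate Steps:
I(U) = -2 + (279 + U)/(5*U) (I(U) = -2 + (U + 279)/(U + 4*U) = -2 + (279 + U)/((5*U)) = -2 + (279 + U)*(1/(5*U)) = -2 + (279 + U)/(5*U))
f = 29602 (f = 2 + 148*200 = 2 + 29600 = 29602)
f/I(-2*128) = 29602/((9*(31 - (-2)*128)/(5*((-2*128))))) = 29602/(((9/5)*(31 - 1*(-256))/(-256))) = 29602/(((9/5)*(-1/256)*(31 + 256))) = 29602/(((9/5)*(-1/256)*287)) = 29602/(-2583/1280) = 29602*(-1280/2583) = -924160/63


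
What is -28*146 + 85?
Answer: -4003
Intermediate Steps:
-28*146 + 85 = -4088 + 85 = -4003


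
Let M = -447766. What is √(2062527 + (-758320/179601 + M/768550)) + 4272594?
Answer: 4272594 + √392970894527859975374510982/13803234855 ≈ 4.2740e+6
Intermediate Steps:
√(2062527 + (-758320/179601 + M/768550)) + 4272594 = √(2062527 + (-758320/179601 - 447766/768550)) + 4272594 = √(2062527 + (-758320*1/179601 - 447766*1/768550)) + 4272594 = √(2062527 + (-758320/179601 - 223883/384275)) + 4272594 = √(2062527 - 331613028683/69016174275) + 4272594 = √(142347391265864242/69016174275) + 4272594 = √392970894527859975374510982/13803234855 + 4272594 = 4272594 + √392970894527859975374510982/13803234855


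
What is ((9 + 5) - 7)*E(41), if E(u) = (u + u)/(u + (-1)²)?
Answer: 41/3 ≈ 13.667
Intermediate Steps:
E(u) = 2*u/(1 + u) (E(u) = (2*u)/(u + 1) = (2*u)/(1 + u) = 2*u/(1 + u))
((9 + 5) - 7)*E(41) = ((9 + 5) - 7)*(2*41/(1 + 41)) = (14 - 7)*(2*41/42) = 7*(2*41*(1/42)) = 7*(41/21) = 41/3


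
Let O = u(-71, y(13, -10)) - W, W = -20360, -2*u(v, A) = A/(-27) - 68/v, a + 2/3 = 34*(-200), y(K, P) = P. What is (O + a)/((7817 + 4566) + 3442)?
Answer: 25991969/30336525 ≈ 0.85679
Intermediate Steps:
a = -20402/3 (a = -⅔ + 34*(-200) = -⅔ - 6800 = -20402/3 ≈ -6800.7)
u(v, A) = 34/v + A/54 (u(v, A) = -(A/(-27) - 68/v)/2 = -(A*(-1/27) - 68/v)/2 = -(-A/27 - 68/v)/2 = -(-68/v - A/27)/2 = 34/v + A/54)
O = 39028847/1917 (O = (34/(-71) + (1/54)*(-10)) - 1*(-20360) = (34*(-1/71) - 5/27) + 20360 = (-34/71 - 5/27) + 20360 = -1273/1917 + 20360 = 39028847/1917 ≈ 20359.)
(O + a)/((7817 + 4566) + 3442) = (39028847/1917 - 20402/3)/((7817 + 4566) + 3442) = 25991969/(1917*(12383 + 3442)) = (25991969/1917)/15825 = (25991969/1917)*(1/15825) = 25991969/30336525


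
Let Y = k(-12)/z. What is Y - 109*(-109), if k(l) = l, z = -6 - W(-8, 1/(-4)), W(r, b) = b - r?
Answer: 653503/55 ≈ 11882.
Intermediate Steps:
z = -55/4 (z = -6 - (1/(-4) - 1*(-8)) = -6 - (-1/4 + 8) = -6 - 1*31/4 = -6 - 31/4 = -55/4 ≈ -13.750)
Y = 48/55 (Y = -12/(-55/4) = -12*(-4/55) = 48/55 ≈ 0.87273)
Y - 109*(-109) = 48/55 - 109*(-109) = 48/55 + 11881 = 653503/55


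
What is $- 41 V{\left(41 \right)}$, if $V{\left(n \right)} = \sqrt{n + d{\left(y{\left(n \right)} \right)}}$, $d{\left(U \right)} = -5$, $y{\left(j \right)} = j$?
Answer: $-246$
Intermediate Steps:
$V{\left(n \right)} = \sqrt{-5 + n}$ ($V{\left(n \right)} = \sqrt{n - 5} = \sqrt{-5 + n}$)
$- 41 V{\left(41 \right)} = - 41 \sqrt{-5 + 41} = - 41 \sqrt{36} = \left(-41\right) 6 = -246$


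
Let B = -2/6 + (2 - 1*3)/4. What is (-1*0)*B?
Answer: 0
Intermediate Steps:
B = -7/12 (B = -2*1/6 + (2 - 3)*(1/4) = -1/3 - 1*1/4 = -1/3 - 1/4 = -7/12 ≈ -0.58333)
(-1*0)*B = -1*0*(-7/12) = 0*(-7/12) = 0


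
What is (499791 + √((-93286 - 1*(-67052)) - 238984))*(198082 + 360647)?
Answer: 279247725639 + 558729*I*√265218 ≈ 2.7925e+11 + 2.8774e+8*I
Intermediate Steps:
(499791 + √((-93286 - 1*(-67052)) - 238984))*(198082 + 360647) = (499791 + √((-93286 + 67052) - 238984))*558729 = (499791 + √(-26234 - 238984))*558729 = (499791 + √(-265218))*558729 = (499791 + I*√265218)*558729 = 279247725639 + 558729*I*√265218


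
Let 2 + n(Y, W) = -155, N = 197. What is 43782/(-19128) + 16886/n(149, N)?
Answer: -54978197/500516 ≈ -109.84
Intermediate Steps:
n(Y, W) = -157 (n(Y, W) = -2 - 155 = -157)
43782/(-19128) + 16886/n(149, N) = 43782/(-19128) + 16886/(-157) = 43782*(-1/19128) + 16886*(-1/157) = -7297/3188 - 16886/157 = -54978197/500516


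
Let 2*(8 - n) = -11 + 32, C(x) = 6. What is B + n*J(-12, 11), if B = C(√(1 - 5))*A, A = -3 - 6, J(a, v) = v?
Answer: -163/2 ≈ -81.500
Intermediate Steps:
A = -9
n = -5/2 (n = 8 - (-11 + 32)/2 = 8 - ½*21 = 8 - 21/2 = -5/2 ≈ -2.5000)
B = -54 (B = 6*(-9) = -54)
B + n*J(-12, 11) = -54 - 5/2*11 = -54 - 55/2 = -163/2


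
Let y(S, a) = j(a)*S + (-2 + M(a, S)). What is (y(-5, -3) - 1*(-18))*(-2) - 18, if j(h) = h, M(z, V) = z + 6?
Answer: -86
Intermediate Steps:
M(z, V) = 6 + z
y(S, a) = 4 + a + S*a (y(S, a) = a*S + (-2 + (6 + a)) = S*a + (4 + a) = 4 + a + S*a)
(y(-5, -3) - 1*(-18))*(-2) - 18 = ((4 - 3 - 5*(-3)) - 1*(-18))*(-2) - 18 = ((4 - 3 + 15) + 18)*(-2) - 18 = (16 + 18)*(-2) - 18 = 34*(-2) - 18 = -68 - 18 = -86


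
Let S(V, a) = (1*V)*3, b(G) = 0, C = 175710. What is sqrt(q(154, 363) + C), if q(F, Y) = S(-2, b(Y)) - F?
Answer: 5*sqrt(7022) ≈ 418.99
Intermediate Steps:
S(V, a) = 3*V (S(V, a) = V*3 = 3*V)
q(F, Y) = -6 - F (q(F, Y) = 3*(-2) - F = -6 - F)
sqrt(q(154, 363) + C) = sqrt((-6 - 1*154) + 175710) = sqrt((-6 - 154) + 175710) = sqrt(-160 + 175710) = sqrt(175550) = 5*sqrt(7022)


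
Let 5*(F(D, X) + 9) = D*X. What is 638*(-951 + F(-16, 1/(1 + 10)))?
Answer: -3063328/5 ≈ -6.1267e+5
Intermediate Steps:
F(D, X) = -9 + D*X/5 (F(D, X) = -9 + (D*X)/5 = -9 + D*X/5)
638*(-951 + F(-16, 1/(1 + 10))) = 638*(-951 + (-9 + (⅕)*(-16)/(1 + 10))) = 638*(-951 + (-9 + (⅕)*(-16)/11)) = 638*(-951 + (-9 + (⅕)*(-16)*(1/11))) = 638*(-951 + (-9 - 16/55)) = 638*(-951 - 511/55) = 638*(-52816/55) = -3063328/5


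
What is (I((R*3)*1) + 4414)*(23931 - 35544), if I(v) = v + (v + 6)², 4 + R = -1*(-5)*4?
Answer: -85680714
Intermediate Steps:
R = 16 (R = -4 - 1*(-5)*4 = -4 + 5*4 = -4 + 20 = 16)
I(v) = v + (6 + v)²
(I((R*3)*1) + 4414)*(23931 - 35544) = (((16*3)*1 + (6 + (16*3)*1)²) + 4414)*(23931 - 35544) = ((48*1 + (6 + 48*1)²) + 4414)*(-11613) = ((48 + (6 + 48)²) + 4414)*(-11613) = ((48 + 54²) + 4414)*(-11613) = ((48 + 2916) + 4414)*(-11613) = (2964 + 4414)*(-11613) = 7378*(-11613) = -85680714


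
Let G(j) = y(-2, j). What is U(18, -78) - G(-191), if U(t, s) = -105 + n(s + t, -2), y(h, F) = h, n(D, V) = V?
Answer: -105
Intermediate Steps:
G(j) = -2
U(t, s) = -107 (U(t, s) = -105 - 2 = -107)
U(18, -78) - G(-191) = -107 - 1*(-2) = -107 + 2 = -105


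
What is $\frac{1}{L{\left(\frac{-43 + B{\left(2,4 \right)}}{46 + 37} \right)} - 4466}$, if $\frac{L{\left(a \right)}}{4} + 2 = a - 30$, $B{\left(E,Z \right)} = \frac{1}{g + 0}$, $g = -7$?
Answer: $- \frac{581}{2670322} \approx -0.00021758$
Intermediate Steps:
$B{\left(E,Z \right)} = - \frac{1}{7}$ ($B{\left(E,Z \right)} = \frac{1}{-7 + 0} = \frac{1}{-7} = - \frac{1}{7}$)
$L{\left(a \right)} = -128 + 4 a$ ($L{\left(a \right)} = -8 + 4 \left(a - 30\right) = -8 + 4 \left(-30 + a\right) = -8 + \left(-120 + 4 a\right) = -128 + 4 a$)
$\frac{1}{L{\left(\frac{-43 + B{\left(2,4 \right)}}{46 + 37} \right)} - 4466} = \frac{1}{\left(-128 + 4 \frac{-43 - \frac{1}{7}}{46 + 37}\right) - 4466} = \frac{1}{\left(-128 + 4 \left(- \frac{302}{7 \cdot 83}\right)\right) - 4466} = \frac{1}{\left(-128 + 4 \left(\left(- \frac{302}{7}\right) \frac{1}{83}\right)\right) - 4466} = \frac{1}{\left(-128 + 4 \left(- \frac{302}{581}\right)\right) - 4466} = \frac{1}{\left(-128 - \frac{1208}{581}\right) - 4466} = \frac{1}{- \frac{75576}{581} - 4466} = \frac{1}{- \frac{2670322}{581}} = - \frac{581}{2670322}$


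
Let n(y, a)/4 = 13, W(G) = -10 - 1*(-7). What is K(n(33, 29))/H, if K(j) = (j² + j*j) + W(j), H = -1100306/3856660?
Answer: -10422623650/550153 ≈ -18945.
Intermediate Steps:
W(G) = -3 (W(G) = -10 + 7 = -3)
n(y, a) = 52 (n(y, a) = 4*13 = 52)
H = -550153/1928330 (H = -1100306*1/3856660 = -550153/1928330 ≈ -0.28530)
K(j) = -3 + 2*j² (K(j) = (j² + j*j) - 3 = (j² + j²) - 3 = 2*j² - 3 = -3 + 2*j²)
K(n(33, 29))/H = (-3 + 2*52²)/(-550153/1928330) = (-3 + 2*2704)*(-1928330/550153) = (-3 + 5408)*(-1928330/550153) = 5405*(-1928330/550153) = -10422623650/550153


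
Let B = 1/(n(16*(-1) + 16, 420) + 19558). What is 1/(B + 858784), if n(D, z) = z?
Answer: 19978/17156786753 ≈ 1.1644e-6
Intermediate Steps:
B = 1/19978 (B = 1/(420 + 19558) = 1/19978 ≈ 5.0055e-5)
1/(B + 858784) = 1/(1/19978 + 858784) = 1/(17156786753/19978) = 19978/17156786753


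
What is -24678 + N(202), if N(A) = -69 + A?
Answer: -24545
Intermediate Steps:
-24678 + N(202) = -24678 + (-69 + 202) = -24678 + 133 = -24545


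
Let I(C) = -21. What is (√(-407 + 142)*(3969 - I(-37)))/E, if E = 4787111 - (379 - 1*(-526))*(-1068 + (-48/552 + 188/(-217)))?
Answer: 19914090*I*√265/28720778131 ≈ 0.011287*I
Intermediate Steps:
E = 28720778131/4991 (E = 4787111 - (379 + 526)*(-1068 + (-48*1/552 + 188*(-1/217))) = 4787111 - 905*(-1068 + (-2/23 - 188/217)) = 4787111 - 905*(-1068 - 4758/4991) = 4787111 - 905*(-5335146)/4991 = 4787111 - 1*(-4828307130/4991) = 4787111 + 4828307130/4991 = 28720778131/4991 ≈ 5.7545e+6)
(√(-407 + 142)*(3969 - I(-37)))/E = (√(-407 + 142)*(3969 - 1*(-21)))/(28720778131/4991) = (√(-265)*(3969 + 21))*(4991/28720778131) = ((I*√265)*3990)*(4991/28720778131) = (3990*I*√265)*(4991/28720778131) = 19914090*I*√265/28720778131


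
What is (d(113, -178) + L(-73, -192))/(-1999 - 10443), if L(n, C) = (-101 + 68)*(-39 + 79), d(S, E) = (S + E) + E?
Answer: 1563/12442 ≈ 0.12562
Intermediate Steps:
d(S, E) = S + 2*E (d(S, E) = (E + S) + E = S + 2*E)
L(n, C) = -1320 (L(n, C) = -33*40 = -1320)
(d(113, -178) + L(-73, -192))/(-1999 - 10443) = ((113 + 2*(-178)) - 1320)/(-1999 - 10443) = ((113 - 356) - 1320)/(-12442) = (-243 - 1320)*(-1/12442) = -1563*(-1/12442) = 1563/12442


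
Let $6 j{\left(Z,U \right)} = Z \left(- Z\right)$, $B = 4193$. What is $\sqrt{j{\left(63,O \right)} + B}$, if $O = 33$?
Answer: $\frac{\sqrt{14126}}{2} \approx 59.426$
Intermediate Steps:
$j{\left(Z,U \right)} = - \frac{Z^{2}}{6}$ ($j{\left(Z,U \right)} = \frac{Z \left(- Z\right)}{6} = \frac{\left(-1\right) Z^{2}}{6} = - \frac{Z^{2}}{6}$)
$\sqrt{j{\left(63,O \right)} + B} = \sqrt{- \frac{63^{2}}{6} + 4193} = \sqrt{\left(- \frac{1}{6}\right) 3969 + 4193} = \sqrt{- \frac{1323}{2} + 4193} = \sqrt{\frac{7063}{2}} = \frac{\sqrt{14126}}{2}$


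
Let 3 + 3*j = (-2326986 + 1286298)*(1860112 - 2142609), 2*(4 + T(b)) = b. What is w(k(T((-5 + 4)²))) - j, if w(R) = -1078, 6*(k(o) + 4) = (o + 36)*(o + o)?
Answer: -97997080389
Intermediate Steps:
T(b) = -4 + b/2
k(o) = -4 + o*(36 + o)/3 (k(o) = -4 + ((o + 36)*(o + o))/6 = -4 + ((36 + o)*(2*o))/6 = -4 + (2*o*(36 + o))/6 = -4 + o*(36 + o)/3)
j = 97997079311 (j = -1 + ((-2326986 + 1286298)*(1860112 - 2142609))/3 = -1 + (-1040688*(-282497))/3 = -1 + (⅓)*293991237936 = -1 + 97997079312 = 97997079311)
w(k(T((-5 + 4)²))) - j = -1078 - 1*97997079311 = -1078 - 97997079311 = -97997080389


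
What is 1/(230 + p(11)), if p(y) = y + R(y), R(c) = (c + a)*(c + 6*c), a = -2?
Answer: 1/934 ≈ 0.0010707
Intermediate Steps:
R(c) = 7*c*(-2 + c) (R(c) = (c - 2)*(c + 6*c) = (-2 + c)*(7*c) = 7*c*(-2 + c))
p(y) = y + 7*y*(-2 + y)
1/(230 + p(11)) = 1/(230 + 11*(-13 + 7*11)) = 1/(230 + 11*(-13 + 77)) = 1/(230 + 11*64) = 1/(230 + 704) = 1/934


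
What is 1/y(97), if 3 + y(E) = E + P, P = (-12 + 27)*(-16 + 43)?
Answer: 1/499 ≈ 0.0020040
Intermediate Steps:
P = 405 (P = 15*27 = 405)
y(E) = 402 + E (y(E) = -3 + (E + 405) = -3 + (405 + E) = 402 + E)
1/y(97) = 1/(402 + 97) = 1/499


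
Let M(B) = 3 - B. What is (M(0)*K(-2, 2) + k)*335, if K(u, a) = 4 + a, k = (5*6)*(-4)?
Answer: -34170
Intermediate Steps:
k = -120 (k = 30*(-4) = -120)
(M(0)*K(-2, 2) + k)*335 = ((3 - 1*0)*(4 + 2) - 120)*335 = ((3 + 0)*6 - 120)*335 = (3*6 - 120)*335 = (18 - 120)*335 = -102*335 = -34170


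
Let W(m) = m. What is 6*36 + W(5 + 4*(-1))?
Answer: 217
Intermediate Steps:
6*36 + W(5 + 4*(-1)) = 6*36 + (5 + 4*(-1)) = 216 + (5 - 4) = 216 + 1 = 217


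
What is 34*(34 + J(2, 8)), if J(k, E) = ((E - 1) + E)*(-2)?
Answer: 136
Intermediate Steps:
J(k, E) = 2 - 4*E (J(k, E) = ((-1 + E) + E)*(-2) = (-1 + 2*E)*(-2) = 2 - 4*E)
34*(34 + J(2, 8)) = 34*(34 + (2 - 4*8)) = 34*(34 + (2 - 32)) = 34*(34 - 30) = 34*4 = 136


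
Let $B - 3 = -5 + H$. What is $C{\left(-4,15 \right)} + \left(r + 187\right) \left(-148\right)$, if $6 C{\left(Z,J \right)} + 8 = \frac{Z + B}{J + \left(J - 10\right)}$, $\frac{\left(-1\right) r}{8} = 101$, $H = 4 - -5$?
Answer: $\frac{11028803}{120} \approx 91907.0$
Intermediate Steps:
$H = 9$ ($H = 4 + 5 = 9$)
$B = 7$ ($B = 3 + \left(-5 + 9\right) = 3 + 4 = 7$)
$r = -808$ ($r = \left(-8\right) 101 = -808$)
$C{\left(Z,J \right)} = - \frac{4}{3} + \frac{7 + Z}{6 \left(-10 + 2 J\right)}$ ($C{\left(Z,J \right)} = - \frac{4}{3} + \frac{\left(Z + 7\right) \frac{1}{J + \left(J - 10\right)}}{6} = - \frac{4}{3} + \frac{\left(7 + Z\right) \frac{1}{J + \left(-10 + J\right)}}{6} = - \frac{4}{3} + \frac{\left(7 + Z\right) \frac{1}{-10 + 2 J}}{6} = - \frac{4}{3} + \frac{\frac{1}{-10 + 2 J} \left(7 + Z\right)}{6} = - \frac{4}{3} + \frac{7 + Z}{6 \left(-10 + 2 J\right)}$)
$C{\left(-4,15 \right)} + \left(r + 187\right) \left(-148\right) = \frac{87 - 4 - 240}{12 \left(-5 + 15\right)} + \left(-808 + 187\right) \left(-148\right) = \frac{87 - 4 - 240}{12 \cdot 10} - -91908 = \frac{1}{12} \cdot \frac{1}{10} \left(-157\right) + 91908 = - \frac{157}{120} + 91908 = \frac{11028803}{120}$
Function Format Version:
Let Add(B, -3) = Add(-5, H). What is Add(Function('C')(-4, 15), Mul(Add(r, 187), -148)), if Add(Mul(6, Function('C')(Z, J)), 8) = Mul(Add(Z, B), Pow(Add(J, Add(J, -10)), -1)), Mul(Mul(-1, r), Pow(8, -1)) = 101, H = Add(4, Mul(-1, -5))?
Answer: Rational(11028803, 120) ≈ 91907.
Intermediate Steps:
H = 9 (H = Add(4, 5) = 9)
B = 7 (B = Add(3, Add(-5, 9)) = Add(3, 4) = 7)
r = -808 (r = Mul(-8, 101) = -808)
Function('C')(Z, J) = Add(Rational(-4, 3), Mul(Rational(1, 6), Pow(Add(-10, Mul(2, J)), -1), Add(7, Z))) (Function('C')(Z, J) = Add(Rational(-4, 3), Mul(Rational(1, 6), Mul(Add(Z, 7), Pow(Add(J, Add(J, -10)), -1)))) = Add(Rational(-4, 3), Mul(Rational(1, 6), Mul(Add(7, Z), Pow(Add(J, Add(-10, J)), -1)))) = Add(Rational(-4, 3), Mul(Rational(1, 6), Mul(Add(7, Z), Pow(Add(-10, Mul(2, J)), -1)))) = Add(Rational(-4, 3), Mul(Rational(1, 6), Mul(Pow(Add(-10, Mul(2, J)), -1), Add(7, Z)))) = Add(Rational(-4, 3), Mul(Rational(1, 6), Pow(Add(-10, Mul(2, J)), -1), Add(7, Z))))
Add(Function('C')(-4, 15), Mul(Add(r, 187), -148)) = Add(Mul(Rational(1, 12), Pow(Add(-5, 15), -1), Add(87, -4, Mul(-16, 15))), Mul(Add(-808, 187), -148)) = Add(Mul(Rational(1, 12), Pow(10, -1), Add(87, -4, -240)), Mul(-621, -148)) = Add(Mul(Rational(1, 12), Rational(1, 10), -157), 91908) = Add(Rational(-157, 120), 91908) = Rational(11028803, 120)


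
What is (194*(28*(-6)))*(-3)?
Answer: 97776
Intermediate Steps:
(194*(28*(-6)))*(-3) = (194*(-168))*(-3) = -32592*(-3) = 97776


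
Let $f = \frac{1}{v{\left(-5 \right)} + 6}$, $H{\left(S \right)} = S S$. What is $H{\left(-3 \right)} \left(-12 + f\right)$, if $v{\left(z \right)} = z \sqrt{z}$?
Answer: $- \frac{17334}{161} + \frac{45 i \sqrt{5}}{161} \approx -107.66 + 0.62499 i$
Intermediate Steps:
$H{\left(S \right)} = S^{2}$
$v{\left(z \right)} = z^{\frac{3}{2}}$
$f = \frac{1}{6 - 5 i \sqrt{5}}$ ($f = \frac{1}{\left(-5\right)^{\frac{3}{2}} + 6} = \frac{1}{- 5 i \sqrt{5} + 6} = \frac{1}{6 - 5 i \sqrt{5}} \approx 0.037267 + 0.069443 i$)
$H{\left(-3 \right)} \left(-12 + f\right) = \left(-3\right)^{2} \left(-12 + \left(\frac{6}{161} + \frac{5 i \sqrt{5}}{161}\right)\right) = 9 \left(- \frac{1926}{161} + \frac{5 i \sqrt{5}}{161}\right) = - \frac{17334}{161} + \frac{45 i \sqrt{5}}{161}$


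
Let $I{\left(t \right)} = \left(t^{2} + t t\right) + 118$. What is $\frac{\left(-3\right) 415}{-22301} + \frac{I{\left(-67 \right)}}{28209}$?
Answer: $\frac{79323367}{209696303} \approx 0.37828$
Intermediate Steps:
$I{\left(t \right)} = 118 + 2 t^{2}$ ($I{\left(t \right)} = \left(t^{2} + t^{2}\right) + 118 = 2 t^{2} + 118 = 118 + 2 t^{2}$)
$\frac{\left(-3\right) 415}{-22301} + \frac{I{\left(-67 \right)}}{28209} = \frac{\left(-3\right) 415}{-22301} + \frac{118 + 2 \left(-67\right)^{2}}{28209} = \left(-1245\right) \left(- \frac{1}{22301}\right) + \left(118 + 2 \cdot 4489\right) \frac{1}{28209} = \frac{1245}{22301} + \left(118 + 8978\right) \frac{1}{28209} = \frac{1245}{22301} + 9096 \cdot \frac{1}{28209} = \frac{1245}{22301} + \frac{3032}{9403} = \frac{79323367}{209696303}$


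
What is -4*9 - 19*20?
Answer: -416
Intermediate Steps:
-4*9 - 19*20 = -36 - 380 = -416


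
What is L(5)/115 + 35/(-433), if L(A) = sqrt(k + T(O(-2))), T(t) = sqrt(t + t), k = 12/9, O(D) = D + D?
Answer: -35/433 + sqrt(12 + 18*I*sqrt(2))/345 ≈ -0.067846 + 0.0082348*I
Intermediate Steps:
O(D) = 2*D
k = 4/3 (k = 12*(1/9) = 4/3 ≈ 1.3333)
T(t) = sqrt(2)*sqrt(t) (T(t) = sqrt(2*t) = sqrt(2)*sqrt(t))
L(A) = sqrt(4/3 + 2*I*sqrt(2)) (L(A) = sqrt(4/3 + sqrt(2)*sqrt(2*(-2))) = sqrt(4/3 + sqrt(2)*sqrt(-4)) = sqrt(4/3 + sqrt(2)*(2*I)) = sqrt(4/3 + 2*I*sqrt(2)))
L(5)/115 + 35/(-433) = (sqrt(12 + 18*I*sqrt(2))/3)/115 + 35/(-433) = (sqrt(12 + 18*I*sqrt(2))/3)*(1/115) + 35*(-1/433) = sqrt(12 + 18*I*sqrt(2))/345 - 35/433 = -35/433 + sqrt(12 + 18*I*sqrt(2))/345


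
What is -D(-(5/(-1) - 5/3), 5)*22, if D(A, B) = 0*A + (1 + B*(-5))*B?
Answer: 2640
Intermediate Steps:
D(A, B) = B*(1 - 5*B) (D(A, B) = 0 + (1 - 5*B)*B = 0 + B*(1 - 5*B) = B*(1 - 5*B))
-D(-(5/(-1) - 5/3), 5)*22 = -5*(1 - 5*5)*22 = -5*(1 - 25)*22 = -5*(-24)*22 = -(-120)*22 = -1*(-2640) = 2640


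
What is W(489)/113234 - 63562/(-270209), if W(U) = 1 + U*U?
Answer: 35905148003/15298422953 ≈ 2.3470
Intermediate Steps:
W(U) = 1 + U**2
W(489)/113234 - 63562/(-270209) = (1 + 489**2)/113234 - 63562/(-270209) = (1 + 239121)*(1/113234) - 63562*(-1/270209) = 239122*(1/113234) + 63562/270209 = 119561/56617 + 63562/270209 = 35905148003/15298422953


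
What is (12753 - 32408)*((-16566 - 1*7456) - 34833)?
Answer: 1156795025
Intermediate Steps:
(12753 - 32408)*((-16566 - 1*7456) - 34833) = -19655*((-16566 - 7456) - 34833) = -19655*(-24022 - 34833) = -19655*(-58855) = 1156795025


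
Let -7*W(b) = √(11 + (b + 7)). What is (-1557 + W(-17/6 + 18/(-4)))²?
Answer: 356364635/147 + 4152*√6/7 ≈ 2.4257e+6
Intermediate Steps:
W(b) = -√(18 + b)/7 (W(b) = -√(11 + (b + 7))/7 = -√(11 + (7 + b))/7 = -√(18 + b)/7)
(-1557 + W(-17/6 + 18/(-4)))² = (-1557 - √(18 + (-17/6 + 18/(-4)))/7)² = (-1557 - √(18 + (-17*⅙ + 18*(-¼)))/7)² = (-1557 - √(18 + (-17/6 - 9/2))/7)² = (-1557 - √(18 - 22/3)/7)² = (-1557 - 4*√6/21)²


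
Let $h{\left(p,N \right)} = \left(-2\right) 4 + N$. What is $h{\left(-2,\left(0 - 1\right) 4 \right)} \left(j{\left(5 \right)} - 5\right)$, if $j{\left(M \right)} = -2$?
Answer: $84$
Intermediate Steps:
$h{\left(p,N \right)} = -8 + N$
$h{\left(-2,\left(0 - 1\right) 4 \right)} \left(j{\left(5 \right)} - 5\right) = \left(-8 + \left(0 - 1\right) 4\right) \left(-2 - 5\right) = \left(-8 - 4\right) \left(-7\right) = \left(-12\right) \left(-7\right) = 84$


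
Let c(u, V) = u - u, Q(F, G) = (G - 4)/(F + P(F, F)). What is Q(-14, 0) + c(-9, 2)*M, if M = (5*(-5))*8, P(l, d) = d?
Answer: 1/7 ≈ 0.14286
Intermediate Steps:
Q(F, G) = (-4 + G)/(2*F) (Q(F, G) = (G - 4)/(F + F) = (-4 + G)/((2*F)) = (-4 + G)*(1/(2*F)) = (-4 + G)/(2*F))
c(u, V) = 0
M = -200 (M = -25*8 = -200)
Q(-14, 0) + c(-9, 2)*M = (1/2)*(-4 + 0)/(-14) + 0*(-200) = (1/2)*(-1/14)*(-4) + 0 = 1/7 + 0 = 1/7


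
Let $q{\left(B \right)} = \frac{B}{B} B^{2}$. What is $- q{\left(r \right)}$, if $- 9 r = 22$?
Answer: $- \frac{484}{81} \approx -5.9753$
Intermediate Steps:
$r = - \frac{22}{9}$ ($r = \left(- \frac{1}{9}\right) 22 = - \frac{22}{9} \approx -2.4444$)
$q{\left(B \right)} = B^{2}$ ($q{\left(B \right)} = 1 B^{2} = B^{2}$)
$- q{\left(r \right)} = - \left(- \frac{22}{9}\right)^{2} = \left(-1\right) \frac{484}{81} = - \frac{484}{81}$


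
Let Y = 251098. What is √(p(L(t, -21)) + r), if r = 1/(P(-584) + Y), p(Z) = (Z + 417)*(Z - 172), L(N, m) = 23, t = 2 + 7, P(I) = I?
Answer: I*√4114366240439246/250514 ≈ 256.05*I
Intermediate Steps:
t = 9
p(Z) = (-172 + Z)*(417 + Z) (p(Z) = (417 + Z)*(-172 + Z) = (-172 + Z)*(417 + Z))
r = 1/250514 (r = 1/(-584 + 251098) = 1/250514 ≈ 3.9918e-6)
√(p(L(t, -21)) + r) = √((-71724 + 23² + 245*23) + 1/250514) = √((-71724 + 529 + 5635) + 1/250514) = √(-65560 + 1/250514) = √(-16423697839/250514) = I*√4114366240439246/250514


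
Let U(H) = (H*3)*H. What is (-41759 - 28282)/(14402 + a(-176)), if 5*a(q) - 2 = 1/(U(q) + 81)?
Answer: -32572216845/6697764109 ≈ -4.8631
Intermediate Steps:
U(H) = 3*H² (U(H) = (3*H)*H = 3*H²)
a(q) = ⅖ + 1/(5*(81 + 3*q²)) (a(q) = ⅖ + 1/(5*(3*q² + 81)) = ⅖ + 1/(5*(81 + 3*q²)))
(-41759 - 28282)/(14402 + a(-176)) = (-41759 - 28282)/(14402 + (163 + 6*(-176)²)/(15*(27 + (-176)²))) = -70041/(14402 + (163 + 6*30976)/(15*(27 + 30976))) = -70041/(14402 + (1/15)*(163 + 185856)/31003) = -70041/(14402 + (1/15)*(1/31003)*186019) = -70041/(14402 + 186019/465045) = -70041/6697764109/465045 = -70041*465045/6697764109 = -32572216845/6697764109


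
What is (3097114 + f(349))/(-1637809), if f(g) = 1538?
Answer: -3098652/1637809 ≈ -1.8919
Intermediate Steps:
(3097114 + f(349))/(-1637809) = (3097114 + 1538)/(-1637809) = 3098652*(-1/1637809) = -3098652/1637809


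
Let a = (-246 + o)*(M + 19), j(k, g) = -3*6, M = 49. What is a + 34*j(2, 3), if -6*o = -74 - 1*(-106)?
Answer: -53108/3 ≈ -17703.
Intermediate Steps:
o = -16/3 (o = -(-74 - 1*(-106))/6 = -(-74 + 106)/6 = -1/6*32 = -16/3 ≈ -5.3333)
j(k, g) = -18
a = -51272/3 (a = (-246 - 16/3)*(49 + 19) = -754/3*68 = -51272/3 ≈ -17091.)
a + 34*j(2, 3) = -51272/3 + 34*(-18) = -51272/3 - 612 = -53108/3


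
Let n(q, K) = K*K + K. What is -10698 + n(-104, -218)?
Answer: 36608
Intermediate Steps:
n(q, K) = K + K² (n(q, K) = K² + K = K + K²)
-10698 + n(-104, -218) = -10698 - 218*(1 - 218) = -10698 - 218*(-217) = -10698 + 47306 = 36608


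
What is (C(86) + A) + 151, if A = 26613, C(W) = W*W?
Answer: 34160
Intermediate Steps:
C(W) = W²
(C(86) + A) + 151 = (86² + 26613) + 151 = (7396 + 26613) + 151 = 34009 + 151 = 34160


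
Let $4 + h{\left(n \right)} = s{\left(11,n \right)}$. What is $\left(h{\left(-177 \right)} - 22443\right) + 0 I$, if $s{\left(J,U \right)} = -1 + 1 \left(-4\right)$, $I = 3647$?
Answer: $-22452$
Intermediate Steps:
$s{\left(J,U \right)} = -5$ ($s{\left(J,U \right)} = -1 - 4 = -5$)
$h{\left(n \right)} = -9$ ($h{\left(n \right)} = -4 - 5 = -9$)
$\left(h{\left(-177 \right)} - 22443\right) + 0 I = \left(-9 - 22443\right) + 0 \cdot 3647 = -22452 + 0 = -22452$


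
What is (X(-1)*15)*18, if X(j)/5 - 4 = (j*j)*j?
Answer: 4050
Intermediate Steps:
X(j) = 20 + 5*j³ (X(j) = 20 + 5*((j*j)*j) = 20 + 5*(j²*j) = 20 + 5*j³)
(X(-1)*15)*18 = ((20 + 5*(-1)³)*15)*18 = ((20 + 5*(-1))*15)*18 = ((20 - 5)*15)*18 = (15*15)*18 = 225*18 = 4050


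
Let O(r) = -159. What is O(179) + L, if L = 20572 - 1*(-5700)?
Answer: 26113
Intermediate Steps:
L = 26272 (L = 20572 + 5700 = 26272)
O(179) + L = -159 + 26272 = 26113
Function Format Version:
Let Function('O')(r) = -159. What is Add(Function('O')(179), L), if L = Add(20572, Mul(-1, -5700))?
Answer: 26113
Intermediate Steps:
L = 26272 (L = Add(20572, 5700) = 26272)
Add(Function('O')(179), L) = Add(-159, 26272) = 26113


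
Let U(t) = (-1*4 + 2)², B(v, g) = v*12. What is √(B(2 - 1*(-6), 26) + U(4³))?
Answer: 10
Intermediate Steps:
B(v, g) = 12*v
U(t) = 4 (U(t) = (-4 + 2)² = (-2)² = 4)
√(B(2 - 1*(-6), 26) + U(4³)) = √(12*(2 - 1*(-6)) + 4) = √(12*(2 + 6) + 4) = √(12*8 + 4) = √(96 + 4) = √100 = 10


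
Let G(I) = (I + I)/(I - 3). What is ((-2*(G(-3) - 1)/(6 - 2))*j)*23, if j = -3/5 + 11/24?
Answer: 0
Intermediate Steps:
G(I) = 2*I/(-3 + I) (G(I) = (2*I)/(-3 + I) = 2*I/(-3 + I))
j = -17/120 (j = -3*1/5 + 11*(1/24) = -3/5 + 11/24 = -17/120 ≈ -0.14167)
((-2*(G(-3) - 1)/(6 - 2))*j)*23 = (-2*(2*(-3)/(-3 - 3) - 1)/(6 - 2)*(-17/120))*23 = (-2*(2*(-3)/(-6) - 1)/4*(-17/120))*23 = (-2*(2*(-3)*(-1/6) - 1)/4*(-17/120))*23 = (-2*(1 - 1)/4*(-17/120))*23 = (-0/4*(-17/120))*23 = (-2*0*(-17/120))*23 = (0*(-17/120))*23 = 0*23 = 0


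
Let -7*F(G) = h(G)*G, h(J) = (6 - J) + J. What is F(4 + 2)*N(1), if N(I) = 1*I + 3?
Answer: -144/7 ≈ -20.571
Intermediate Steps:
N(I) = 3 + I (N(I) = I + 3 = 3 + I)
h(J) = 6
F(G) = -6*G/7
F(4 + 2)*N(1) = (-6*(4 + 2)/7)*(3 + 1) = -6/7*6*4 = -36/7*4 = -144/7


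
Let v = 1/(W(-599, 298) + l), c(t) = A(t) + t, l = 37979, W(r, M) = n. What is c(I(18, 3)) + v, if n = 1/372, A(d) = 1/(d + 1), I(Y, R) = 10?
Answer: 1568233071/155410079 ≈ 10.091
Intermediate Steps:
A(d) = 1/(1 + d)
n = 1/372 ≈ 0.0026882
W(r, M) = 1/372
c(t) = t + 1/(1 + t) (c(t) = 1/(1 + t) + t = t + 1/(1 + t))
v = 372/14128189 (v = 1/(1/372 + 37979) = 1/(14128189/372) = 372/14128189 ≈ 2.6330e-5)
c(I(18, 3)) + v = (1 + 10*(1 + 10))/(1 + 10) + 372/14128189 = (1 + 10*11)/11 + 372/14128189 = (1 + 110)/11 + 372/14128189 = (1/11)*111 + 372/14128189 = 111/11 + 372/14128189 = 1568233071/155410079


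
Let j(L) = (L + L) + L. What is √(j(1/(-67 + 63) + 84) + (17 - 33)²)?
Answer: √2029/2 ≈ 22.522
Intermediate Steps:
j(L) = 3*L (j(L) = 2*L + L = 3*L)
√(j(1/(-67 + 63) + 84) + (17 - 33)²) = √(3*(1/(-67 + 63) + 84) + (17 - 33)²) = √(3*(1/(-4) + 84) + (-16)²) = √(3*(-¼ + 84) + 256) = √(3*(335/4) + 256) = √(1005/4 + 256) = √(2029/4) = √2029/2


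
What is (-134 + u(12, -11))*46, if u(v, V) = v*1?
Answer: -5612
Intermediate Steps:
u(v, V) = v
(-134 + u(12, -11))*46 = (-134 + 12)*46 = -122*46 = -5612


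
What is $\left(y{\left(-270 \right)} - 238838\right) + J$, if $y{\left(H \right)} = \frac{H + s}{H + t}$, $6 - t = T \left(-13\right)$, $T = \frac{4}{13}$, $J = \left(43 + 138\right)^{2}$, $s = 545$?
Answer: $- \frac{10716059}{52} \approx -2.0608 \cdot 10^{5}$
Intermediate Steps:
$J = 32761$ ($J = 181^{2} = 32761$)
$T = \frac{4}{13}$ ($T = 4 \cdot \frac{1}{13} = \frac{4}{13} \approx 0.30769$)
$t = 10$ ($t = 6 - \frac{4}{13} \left(-13\right) = 6 - -4 = 6 + 4 = 10$)
$y{\left(H \right)} = \frac{545 + H}{10 + H}$ ($y{\left(H \right)} = \frac{H + 545}{H + 10} = \frac{545 + H}{10 + H}$)
$\left(y{\left(-270 \right)} - 238838\right) + J = \left(\frac{545 - 270}{10 - 270} - 238838\right) + 32761 = \left(\frac{1}{-260} \cdot 275 - 238838\right) + 32761 = \left(\left(- \frac{1}{260}\right) 275 - 238838\right) + 32761 = \left(- \frac{55}{52} - 238838\right) + 32761 = - \frac{12419631}{52} + 32761 = - \frac{10716059}{52}$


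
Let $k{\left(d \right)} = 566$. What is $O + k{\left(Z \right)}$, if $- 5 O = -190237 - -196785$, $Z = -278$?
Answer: $- \frac{3718}{5} \approx -743.6$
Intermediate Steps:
$O = - \frac{6548}{5}$ ($O = - \frac{-190237 - -196785}{5} = - \frac{-190237 + 196785}{5} = \left(- \frac{1}{5}\right) 6548 = - \frac{6548}{5} \approx -1309.6$)
$O + k{\left(Z \right)} = - \frac{6548}{5} + 566 = - \frac{3718}{5}$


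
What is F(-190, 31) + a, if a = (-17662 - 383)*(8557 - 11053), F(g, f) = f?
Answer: 45040351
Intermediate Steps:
a = 45040320 (a = -18045*(-2496) = 45040320)
F(-190, 31) + a = 31 + 45040320 = 45040351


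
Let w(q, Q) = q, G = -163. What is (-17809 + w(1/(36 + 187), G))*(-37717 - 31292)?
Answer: 274062756654/223 ≈ 1.2290e+9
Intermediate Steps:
(-17809 + w(1/(36 + 187), G))*(-37717 - 31292) = (-17809 + 1/(36 + 187))*(-37717 - 31292) = (-17809 + 1/223)*(-69009) = -3971406/223*(-69009) = 274062756654/223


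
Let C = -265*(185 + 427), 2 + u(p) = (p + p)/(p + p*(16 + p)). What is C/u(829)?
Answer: 13720428/169 ≈ 81186.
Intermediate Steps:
u(p) = -2 + 2*p/(p + p*(16 + p)) (u(p) = -2 + (p + p)/(p + p*(16 + p)) = -2 + (2*p)/(p + p*(16 + p)) = -2 + 2*p/(p + p*(16 + p)))
C = -162180 (C = -265*612 = -162180)
C/u(829) = -162180*(17 + 829)/(2*(-16 - 1*829)) = -162180*423/(-16 - 829) = -162180/(2*(1/846)*(-845)) = -162180/(-845/423) = -162180*(-423/845) = 13720428/169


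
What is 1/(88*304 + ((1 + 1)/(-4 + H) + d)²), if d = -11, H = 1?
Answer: 9/241993 ≈ 3.7191e-5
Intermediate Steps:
1/(88*304 + ((1 + 1)/(-4 + H) + d)²) = 1/(88*304 + ((1 + 1)/(-4 + 1) - 11)²) = 1/(26752 + (2/(-3) - 11)²) = 1/(26752 + (2*(-⅓) - 11)²) = 1/(26752 + (-⅔ - 11)²) = 1/(26752 + (-35/3)²) = 1/(26752 + 1225/9) = 1/(241993/9) = 9/241993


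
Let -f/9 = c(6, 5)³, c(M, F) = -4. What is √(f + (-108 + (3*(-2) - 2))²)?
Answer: 4*√877 ≈ 118.46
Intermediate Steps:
f = 576 (f = -9*(-4)³ = -9*(-64) = 576)
√(f + (-108 + (3*(-2) - 2))²) = √(576 + (-108 + (3*(-2) - 2))²) = √(576 + (-108 + (-6 - 2))²) = √(576 + (-108 - 8)²) = √(576 + (-116)²) = √(576 + 13456) = √14032 = 4*√877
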